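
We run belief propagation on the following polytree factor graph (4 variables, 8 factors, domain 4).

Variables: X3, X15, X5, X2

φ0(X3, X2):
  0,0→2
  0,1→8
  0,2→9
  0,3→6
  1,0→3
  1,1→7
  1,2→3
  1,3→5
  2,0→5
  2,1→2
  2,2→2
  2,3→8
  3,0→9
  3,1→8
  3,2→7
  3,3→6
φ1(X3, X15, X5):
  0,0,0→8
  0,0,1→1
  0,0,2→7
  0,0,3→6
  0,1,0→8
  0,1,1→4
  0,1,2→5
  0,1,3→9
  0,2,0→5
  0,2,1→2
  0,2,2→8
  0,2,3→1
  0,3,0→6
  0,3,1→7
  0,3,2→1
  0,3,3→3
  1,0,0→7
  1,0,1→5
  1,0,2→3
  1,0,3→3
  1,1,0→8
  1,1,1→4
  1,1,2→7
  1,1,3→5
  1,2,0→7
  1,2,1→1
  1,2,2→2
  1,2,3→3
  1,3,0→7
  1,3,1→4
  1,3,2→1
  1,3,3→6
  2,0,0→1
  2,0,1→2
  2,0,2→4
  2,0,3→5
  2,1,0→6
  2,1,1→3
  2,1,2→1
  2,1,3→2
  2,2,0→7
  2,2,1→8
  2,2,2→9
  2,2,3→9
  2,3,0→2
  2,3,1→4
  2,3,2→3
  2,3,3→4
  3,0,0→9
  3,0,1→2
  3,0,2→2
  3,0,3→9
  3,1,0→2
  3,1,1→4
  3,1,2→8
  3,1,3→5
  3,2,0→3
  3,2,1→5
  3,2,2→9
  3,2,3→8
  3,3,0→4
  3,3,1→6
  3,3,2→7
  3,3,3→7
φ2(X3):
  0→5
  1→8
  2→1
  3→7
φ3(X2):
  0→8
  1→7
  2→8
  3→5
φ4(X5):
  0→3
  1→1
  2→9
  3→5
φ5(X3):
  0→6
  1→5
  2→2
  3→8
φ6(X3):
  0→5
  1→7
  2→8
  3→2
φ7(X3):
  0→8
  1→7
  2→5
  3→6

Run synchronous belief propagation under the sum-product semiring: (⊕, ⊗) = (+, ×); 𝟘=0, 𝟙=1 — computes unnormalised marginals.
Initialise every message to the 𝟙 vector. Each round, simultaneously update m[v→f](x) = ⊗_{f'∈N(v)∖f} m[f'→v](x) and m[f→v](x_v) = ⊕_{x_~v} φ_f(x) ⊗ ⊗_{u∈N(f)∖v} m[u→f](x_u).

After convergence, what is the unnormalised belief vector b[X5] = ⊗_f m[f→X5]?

b[X5] = [45904272, 8865216, 102437712, 61893360]

init: all messages = 𝟙 over 4 values
r1 m[φ0→X3] = [25, 18, 17, 30]
r1 m[φ0→X2] = [19, 25, 21, 25]
r1 m[φ1→X3] = [81, 73, 70, 90]
r1 m[φ1→X15] = [74, 81, 87, 72]
r1 m[φ1→X5] = [90, 62, 77, 85]
r1 m[φ2→X3] = [5, 8, 1, 7]
r1 m[φ3→X2] = [8, 7, 8, 5]
r1 m[φ4→X5] = [3, 1, 9, 5]
r1 m[φ5→X3] = [6, 5, 2, 8]
r1 m[φ6→X3] = [5, 7, 8, 2]
r1 m[φ7→X3] = [8, 7, 5, 6]
r1 m[X3→φ0] = [1, 1, 1, 1]
r1 m[X3→φ1] = [1, 1, 1, 1]
r1 m[X3→φ2] = [1, 1, 1, 1]
r1 m[X3→φ5] = [1, 1, 1, 1]
r1 m[X3→φ6] = [1, 1, 1, 1]
r1 m[X3→φ7] = [1, 1, 1, 1]
r1 m[X15→φ1] = [1, 1, 1, 1]
r1 m[X5→φ1] = [1, 1, 1, 1]
r1 m[X5→φ4] = [1, 1, 1, 1]
r1 m[X2→φ0] = [1, 1, 1, 1]
r1 m[X2→φ3] = [1, 1, 1, 1]
r2 m[φ0→X3] = [25, 18, 17, 30]
r2 m[φ0→X2] = [19, 25, 21, 25]
r2 m[φ1→X3] = [81, 73, 70, 90]
r2 m[φ1→X15] = [74, 81, 87, 72]
r2 m[φ1→X5] = [90, 62, 77, 85]
r2 m[φ2→X3] = [5, 8, 1, 7]
r2 m[φ3→X2] = [8, 7, 8, 5]
r2 m[φ4→X5] = [3, 1, 9, 5]
r2 m[φ5→X3] = [6, 5, 2, 8]
r2 m[φ6→X3] = [5, 7, 8, 2]
r2 m[φ7→X3] = [8, 7, 5, 6]
r2 m[X3→φ0] = [97200, 143080, 5600, 60480]
r2 m[X3→φ1] = [30000, 35280, 1360, 20160]
r2 m[X3→φ2] = [486000, 321930, 95200, 259200]
r2 m[X3→φ5] = [405000, 515088, 47600, 226800]
r2 m[X3→φ6] = [486000, 367920, 11900, 907200]
r2 m[X3→φ7] = [303750, 367920, 19040, 302400]
r2 m[X15→φ1] = [1, 1, 1, 1]
r2 m[X5→φ1] = [3, 1, 9, 5]
r2 m[X5→φ4] = [90, 62, 77, 85]
r2 m[X2→φ0] = [8, 7, 8, 5]
r2 m[X2→φ3] = [19, 25, 21, 25]
r3 m[φ0→X3] = [174, 122, 110, 214]
r3 m[φ0→X2] = [1195960, 2274200, 1738600, 1706280]
r3 m[φ1→X3] = [379, 303, 318, 450]
r3 m[φ1→X15] = [7883520, 9844000, 7692800, 6144000]
r3 m[φ1→X5] = [2217760, 1279760, 1635920, 1781600]
r3 m[φ2→X3] = [5, 8, 1, 7]
r3 m[φ3→X2] = [8, 7, 8, 5]
r3 m[φ4→X5] = [3, 1, 9, 5]
r3 m[φ5→X3] = [6, 5, 2, 8]
r3 m[φ6→X3] = [5, 7, 8, 2]
r3 m[φ7→X3] = [8, 7, 5, 6]
r3 m[X3→φ0] = [97200, 143080, 5600, 60480]
r3 m[X3→φ1] = [30000, 35280, 1360, 20160]
r3 m[X3→φ2] = [486000, 321930, 95200, 259200]
r3 m[X3→φ5] = [405000, 515088, 47600, 226800]
r3 m[X3→φ6] = [486000, 367920, 11900, 907200]
r3 m[X3→φ7] = [303750, 367920, 19040, 302400]
r3 m[X15→φ1] = [1, 1, 1, 1]
r3 m[X5→φ1] = [3, 1, 9, 5]
r3 m[X5→φ4] = [90, 62, 77, 85]
r3 m[X2→φ0] = [8, 7, 8, 5]
r3 m[X2→φ3] = [19, 25, 21, 25]
r4 m[φ0→X3] = [174, 122, 110, 214]
r4 m[φ0→X2] = [1195960, 2274200, 1738600, 1706280]
r4 m[φ1→X3] = [379, 303, 318, 450]
r4 m[φ1→X15] = [7883520, 9844000, 7692800, 6144000]
r4 m[φ1→X5] = [2217760, 1279760, 1635920, 1781600]
r4 m[φ2→X3] = [5, 8, 1, 7]
r4 m[φ3→X2] = [8, 7, 8, 5]
r4 m[φ4→X5] = [3, 1, 9, 5]
r4 m[φ5→X3] = [6, 5, 2, 8]
r4 m[φ6→X3] = [5, 7, 8, 2]
r4 m[φ7→X3] = [8, 7, 5, 6]
r4 m[X3→φ0] = [454800, 593880, 25440, 302400]
r4 m[X3→φ1] = [208800, 239120, 8800, 143808]
r4 m[X3→φ2] = [15827040, 9056670, 2798400, 9244800]
r4 m[X3→φ5] = [13189200, 14490672, 1399200, 8089200]
r4 m[X3→φ6] = [15827040, 10350480, 349800, 32356800]
r4 m[X3→φ7] = [9891900, 10350480, 559680, 10785600]
r4 m[X15→φ1] = [1, 1, 1, 1]
r4 m[X5→φ1] = [3, 1, 9, 5]
r4 m[X5→φ4] = [2217760, 1279760, 1635920, 1781600]
r4 m[X2→φ0] = [8, 7, 8, 5]
r4 m[X2→φ3] = [1195960, 2274200, 1738600, 1706280]
r5 m[φ0→X3] = [174, 122, 110, 214]
r5 m[φ0→X2] = [5540040, 10265640, 8042520, 7716120]
r5 m[φ1→X3] = [379, 303, 318, 450]
r5 m[φ1→X15] = [54709696, 68115776, 53556880, 42718208]
r5 m[φ1→X5] = [15301424, 8865216, 11381968, 12378672]
r5 m[φ2→X3] = [5, 8, 1, 7]
r5 m[φ3→X2] = [8, 7, 8, 5]
r5 m[φ4→X5] = [3, 1, 9, 5]
r5 m[φ5→X3] = [6, 5, 2, 8]
r5 m[φ6→X3] = [5, 7, 8, 2]
r5 m[φ7→X3] = [8, 7, 5, 6]
r5 m[X3→φ0] = [454800, 593880, 25440, 302400]
r5 m[X3→φ1] = [208800, 239120, 8800, 143808]
r5 m[X3→φ2] = [15827040, 9056670, 2798400, 9244800]
r5 m[X3→φ5] = [13189200, 14490672, 1399200, 8089200]
r5 m[X3→φ6] = [15827040, 10350480, 349800, 32356800]
r5 m[X3→φ7] = [9891900, 10350480, 559680, 10785600]
r5 m[X15→φ1] = [1, 1, 1, 1]
r5 m[X5→φ1] = [3, 1, 9, 5]
r5 m[X5→φ4] = [2217760, 1279760, 1635920, 1781600]
r5 m[X2→φ0] = [8, 7, 8, 5]
r5 m[X2→φ3] = [1195960, 2274200, 1738600, 1706280]
r6 m[φ0→X3] = [174, 122, 110, 214]
r6 m[φ0→X2] = [5540040, 10265640, 8042520, 7716120]
r6 m[φ1→X3] = [379, 303, 318, 450]
r6 m[φ1→X15] = [54709696, 68115776, 53556880, 42718208]
r6 m[φ1→X5] = [15301424, 8865216, 11381968, 12378672]
r6 m[φ2→X3] = [5, 8, 1, 7]
r6 m[φ3→X2] = [8, 7, 8, 5]
r6 m[φ4→X5] = [3, 1, 9, 5]
r6 m[φ5→X3] = [6, 5, 2, 8]
r6 m[φ6→X3] = [5, 7, 8, 2]
r6 m[φ7→X3] = [8, 7, 5, 6]
r6 m[X3→φ0] = [454800, 593880, 25440, 302400]
r6 m[X3→φ1] = [208800, 239120, 8800, 143808]
r6 m[X3→φ2] = [15827040, 9056670, 2798400, 9244800]
r6 m[X3→φ5] = [13189200, 14490672, 1399200, 8089200]
r6 m[X3→φ6] = [15827040, 10350480, 349800, 32356800]
r6 m[X3→φ7] = [9891900, 10350480, 559680, 10785600]
r6 m[X15→φ1] = [1, 1, 1, 1]
r6 m[X5→φ1] = [3, 1, 9, 5]
r6 m[X5→φ4] = [15301424, 8865216, 11381968, 12378672]
r6 m[X2→φ0] = [8, 7, 8, 5]
r6 m[X2→φ3] = [5540040, 10265640, 8042520, 7716120]
r7 m[φ0→X3] = [174, 122, 110, 214]
r7 m[φ0→X2] = [5540040, 10265640, 8042520, 7716120]
r7 m[φ1→X3] = [379, 303, 318, 450]
r7 m[φ1→X15] = [54709696, 68115776, 53556880, 42718208]
r7 m[φ1→X5] = [15301424, 8865216, 11381968, 12378672]
r7 m[φ2→X3] = [5, 8, 1, 7]
r7 m[φ3→X2] = [8, 7, 8, 5]
r7 m[φ4→X5] = [3, 1, 9, 5]
r7 m[φ5→X3] = [6, 5, 2, 8]
r7 m[φ6→X3] = [5, 7, 8, 2]
r7 m[φ7→X3] = [8, 7, 5, 6]
r7 m[X3→φ0] = [454800, 593880, 25440, 302400]
r7 m[X3→φ1] = [208800, 239120, 8800, 143808]
r7 m[X3→φ2] = [15827040, 9056670, 2798400, 9244800]
r7 m[X3→φ5] = [13189200, 14490672, 1399200, 8089200]
r7 m[X3→φ6] = [15827040, 10350480, 349800, 32356800]
r7 m[X3→φ7] = [9891900, 10350480, 559680, 10785600]
r7 m[X15→φ1] = [1, 1, 1, 1]
r7 m[X5→φ1] = [3, 1, 9, 5]
r7 m[X5→φ4] = [15301424, 8865216, 11381968, 12378672]
r7 m[X2→φ0] = [8, 7, 8, 5]
r7 m[X2→φ3] = [5540040, 10265640, 8042520, 7716120]
fixed point reached at round 7
b[X5] = ⊗ incoming = [45904272, 8865216, 102437712, 61893360]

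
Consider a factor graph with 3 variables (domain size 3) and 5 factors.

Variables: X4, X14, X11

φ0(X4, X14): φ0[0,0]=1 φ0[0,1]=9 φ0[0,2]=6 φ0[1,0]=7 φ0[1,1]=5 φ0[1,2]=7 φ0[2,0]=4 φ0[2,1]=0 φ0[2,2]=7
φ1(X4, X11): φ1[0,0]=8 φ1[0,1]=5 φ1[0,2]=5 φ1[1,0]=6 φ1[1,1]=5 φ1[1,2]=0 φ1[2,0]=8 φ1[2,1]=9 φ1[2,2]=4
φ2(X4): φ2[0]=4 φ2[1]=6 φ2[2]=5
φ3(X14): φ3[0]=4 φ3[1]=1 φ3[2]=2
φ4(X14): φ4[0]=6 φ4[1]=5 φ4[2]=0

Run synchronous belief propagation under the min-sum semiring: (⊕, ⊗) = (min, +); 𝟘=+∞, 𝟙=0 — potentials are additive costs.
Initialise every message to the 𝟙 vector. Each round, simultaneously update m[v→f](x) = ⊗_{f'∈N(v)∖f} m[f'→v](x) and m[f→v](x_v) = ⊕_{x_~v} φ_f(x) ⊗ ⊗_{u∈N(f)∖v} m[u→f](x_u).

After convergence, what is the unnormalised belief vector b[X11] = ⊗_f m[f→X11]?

b[X11] = [19, 17, 15]

init: all messages = 𝟙 over 3 values
r1 m[φ0→X4] = [1, 5, 0]
r1 m[φ0→X14] = [1, 0, 6]
r1 m[φ1→X4] = [5, 0, 4]
r1 m[φ1→X11] = [6, 5, 0]
r1 m[φ2→X4] = [4, 6, 5]
r1 m[φ3→X14] = [4, 1, 2]
r1 m[φ4→X14] = [6, 5, 0]
r1 m[X4→φ0] = [0, 0, 0]
r1 m[X4→φ1] = [0, 0, 0]
r1 m[X4→φ2] = [0, 0, 0]
r1 m[X14→φ0] = [0, 0, 0]
r1 m[X14→φ3] = [0, 0, 0]
r1 m[X14→φ4] = [0, 0, 0]
r1 m[X11→φ1] = [0, 0, 0]
r2 m[φ0→X4] = [1, 5, 0]
r2 m[φ0→X14] = [1, 0, 6]
r2 m[φ1→X4] = [5, 0, 4]
r2 m[φ1→X11] = [6, 5, 0]
r2 m[φ2→X4] = [4, 6, 5]
r2 m[φ3→X14] = [4, 1, 2]
r2 m[φ4→X14] = [6, 5, 0]
r2 m[X4→φ0] = [9, 6, 9]
r2 m[X4→φ1] = [5, 11, 5]
r2 m[X4→φ2] = [6, 5, 4]
r2 m[X14→φ0] = [10, 6, 2]
r2 m[X14→φ3] = [7, 5, 6]
r2 m[X14→φ4] = [5, 1, 8]
r2 m[X11→φ1] = [0, 0, 0]
r3 m[φ0→X4] = [8, 9, 6]
r3 m[φ0→X14] = [10, 9, 13]
r3 m[φ1→X4] = [5, 0, 4]
r3 m[φ1→X11] = [13, 10, 9]
r3 m[φ2→X4] = [4, 6, 5]
r3 m[φ3→X14] = [4, 1, 2]
r3 m[φ4→X14] = [6, 5, 0]
r3 m[X4→φ0] = [9, 6, 9]
r3 m[X4→φ1] = [5, 11, 5]
r3 m[X4→φ2] = [6, 5, 4]
r3 m[X14→φ0] = [10, 6, 2]
r3 m[X14→φ3] = [7, 5, 6]
r3 m[X14→φ4] = [5, 1, 8]
r3 m[X11→φ1] = [0, 0, 0]
r4 m[φ0→X4] = [8, 9, 6]
r4 m[φ0→X14] = [10, 9, 13]
r4 m[φ1→X4] = [5, 0, 4]
r4 m[φ1→X11] = [13, 10, 9]
r4 m[φ2→X4] = [4, 6, 5]
r4 m[φ3→X14] = [4, 1, 2]
r4 m[φ4→X14] = [6, 5, 0]
r4 m[X4→φ0] = [9, 6, 9]
r4 m[X4→φ1] = [12, 15, 11]
r4 m[X4→φ2] = [13, 9, 10]
r4 m[X14→φ0] = [10, 6, 2]
r4 m[X14→φ3] = [16, 14, 13]
r4 m[X14→φ4] = [14, 10, 15]
r4 m[X11→φ1] = [0, 0, 0]
r5 m[φ0→X4] = [8, 9, 6]
r5 m[φ0→X14] = [10, 9, 13]
r5 m[φ1→X4] = [5, 0, 4]
r5 m[φ1→X11] = [19, 17, 15]
r5 m[φ2→X4] = [4, 6, 5]
r5 m[φ3→X14] = [4, 1, 2]
r5 m[φ4→X14] = [6, 5, 0]
r5 m[X4→φ0] = [9, 6, 9]
r5 m[X4→φ1] = [12, 15, 11]
r5 m[X4→φ2] = [13, 9, 10]
r5 m[X14→φ0] = [10, 6, 2]
r5 m[X14→φ3] = [16, 14, 13]
r5 m[X14→φ4] = [14, 10, 15]
r5 m[X11→φ1] = [0, 0, 0]
r6 m[φ0→X4] = [8, 9, 6]
r6 m[φ0→X14] = [10, 9, 13]
r6 m[φ1→X4] = [5, 0, 4]
r6 m[φ1→X11] = [19, 17, 15]
r6 m[φ2→X4] = [4, 6, 5]
r6 m[φ3→X14] = [4, 1, 2]
r6 m[φ4→X14] = [6, 5, 0]
r6 m[X4→φ0] = [9, 6, 9]
r6 m[X4→φ1] = [12, 15, 11]
r6 m[X4→φ2] = [13, 9, 10]
r6 m[X14→φ0] = [10, 6, 2]
r6 m[X14→φ3] = [16, 14, 13]
r6 m[X14→φ4] = [14, 10, 15]
r6 m[X11→φ1] = [0, 0, 0]
fixed point reached at round 6
b[X11] = ⊗ incoming = [19, 17, 15]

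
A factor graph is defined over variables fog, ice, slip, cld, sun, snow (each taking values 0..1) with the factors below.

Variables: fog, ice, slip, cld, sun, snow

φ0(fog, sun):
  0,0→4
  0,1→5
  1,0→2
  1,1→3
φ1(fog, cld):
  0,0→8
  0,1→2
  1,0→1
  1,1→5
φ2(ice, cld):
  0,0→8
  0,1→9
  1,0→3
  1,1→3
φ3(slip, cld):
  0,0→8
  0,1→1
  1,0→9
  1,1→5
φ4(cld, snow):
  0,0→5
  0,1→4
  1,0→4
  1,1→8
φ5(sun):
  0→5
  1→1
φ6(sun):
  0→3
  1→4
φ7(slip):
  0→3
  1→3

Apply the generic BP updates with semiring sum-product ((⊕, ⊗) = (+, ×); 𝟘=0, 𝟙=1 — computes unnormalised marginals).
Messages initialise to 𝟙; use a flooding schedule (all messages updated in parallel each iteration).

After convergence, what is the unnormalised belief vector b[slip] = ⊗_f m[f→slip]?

b[slip] = [1780272, 2622186]

init: all messages = 𝟙 over 2 values
r1 m[φ0→fog] = [9, 5]
r1 m[φ0→sun] = [6, 8]
r1 m[φ1→fog] = [10, 6]
r1 m[φ1→cld] = [9, 7]
r1 m[φ2→ice] = [17, 6]
r1 m[φ2→cld] = [11, 12]
r1 m[φ3→slip] = [9, 14]
r1 m[φ3→cld] = [17, 6]
r1 m[φ4→cld] = [9, 12]
r1 m[φ4→snow] = [9, 12]
r1 m[φ5→sun] = [5, 1]
r1 m[φ6→sun] = [3, 4]
r1 m[φ7→slip] = [3, 3]
r1 m[fog→φ0] = [1, 1]
r1 m[fog→φ1] = [1, 1]
r1 m[ice→φ2] = [1, 1]
r1 m[slip→φ3] = [1, 1]
r1 m[slip→φ7] = [1, 1]
r1 m[cld→φ1] = [1, 1]
r1 m[cld→φ2] = [1, 1]
r1 m[cld→φ3] = [1, 1]
r1 m[cld→φ4] = [1, 1]
r1 m[sun→φ0] = [1, 1]
r1 m[sun→φ5] = [1, 1]
r1 m[sun→φ6] = [1, 1]
r1 m[snow→φ4] = [1, 1]
r2 m[φ0→fog] = [9, 5]
r2 m[φ0→sun] = [6, 8]
r2 m[φ1→fog] = [10, 6]
r2 m[φ1→cld] = [9, 7]
r2 m[φ2→ice] = [17, 6]
r2 m[φ2→cld] = [11, 12]
r2 m[φ3→slip] = [9, 14]
r2 m[φ3→cld] = [17, 6]
r2 m[φ4→cld] = [9, 12]
r2 m[φ4→snow] = [9, 12]
r2 m[φ5→sun] = [5, 1]
r2 m[φ6→sun] = [3, 4]
r2 m[φ7→slip] = [3, 3]
r2 m[fog→φ0] = [10, 6]
r2 m[fog→φ1] = [9, 5]
r2 m[ice→φ2] = [1, 1]
r2 m[slip→φ3] = [3, 3]
r2 m[slip→φ7] = [9, 14]
r2 m[cld→φ1] = [1683, 864]
r2 m[cld→φ2] = [1377, 504]
r2 m[cld→φ3] = [891, 1008]
r2 m[cld→φ4] = [1683, 504]
r2 m[sun→φ0] = [15, 4]
r2 m[sun→φ5] = [18, 32]
r2 m[sun→φ6] = [30, 8]
r2 m[snow→φ4] = [1, 1]
r3 m[φ0→fog] = [80, 42]
r3 m[φ0→sun] = [52, 68]
r3 m[φ1→fog] = [15192, 6003]
r3 m[φ1→cld] = [77, 43]
r3 m[φ2→ice] = [15552, 5643]
r3 m[φ2→cld] = [11, 12]
r3 m[φ3→slip] = [8136, 13059]
r3 m[φ3→cld] = [51, 18]
r3 m[φ4→cld] = [9, 12]
r3 m[φ4→snow] = [10431, 10764]
r3 m[φ5→sun] = [5, 1]
r3 m[φ6→sun] = [3, 4]
r3 m[φ7→slip] = [3, 3]
r3 m[fog→φ0] = [10, 6]
r3 m[fog→φ1] = [9, 5]
r3 m[ice→φ2] = [1, 1]
r3 m[slip→φ3] = [3, 3]
r3 m[slip→φ7] = [9, 14]
r3 m[cld→φ1] = [1683, 864]
r3 m[cld→φ2] = [1377, 504]
r3 m[cld→φ3] = [891, 1008]
r3 m[cld→φ4] = [1683, 504]
r3 m[sun→φ0] = [15, 4]
r3 m[sun→φ5] = [18, 32]
r3 m[sun→φ6] = [30, 8]
r3 m[snow→φ4] = [1, 1]
r4 m[φ0→fog] = [80, 42]
r4 m[φ0→sun] = [52, 68]
r4 m[φ1→fog] = [15192, 6003]
r4 m[φ1→cld] = [77, 43]
r4 m[φ2→ice] = [15552, 5643]
r4 m[φ2→cld] = [11, 12]
r4 m[φ3→slip] = [8136, 13059]
r4 m[φ3→cld] = [51, 18]
r4 m[φ4→cld] = [9, 12]
r4 m[φ4→snow] = [10431, 10764]
r4 m[φ5→sun] = [5, 1]
r4 m[φ6→sun] = [3, 4]
r4 m[φ7→slip] = [3, 3]
r4 m[fog→φ0] = [15192, 6003]
r4 m[fog→φ1] = [80, 42]
r4 m[ice→φ2] = [1, 1]
r4 m[slip→φ3] = [3, 3]
r4 m[slip→φ7] = [8136, 13059]
r4 m[cld→φ1] = [5049, 2592]
r4 m[cld→φ2] = [35343, 9288]
r4 m[cld→φ3] = [7623, 6192]
r4 m[cld→φ4] = [43197, 9288]
r4 m[sun→φ0] = [15, 4]
r4 m[sun→φ5] = [156, 272]
r4 m[sun→φ6] = [260, 68]
r4 m[snow→φ4] = [1, 1]
r5 m[φ0→fog] = [80, 42]
r5 m[φ0→sun] = [72774, 93969]
r5 m[φ1→fog] = [45576, 18009]
r5 m[φ1→cld] = [682, 370]
r5 m[φ2→ice] = [366336, 133893]
r5 m[φ2→cld] = [11, 12]
r5 m[φ3→slip] = [67176, 99567]
r5 m[φ3→cld] = [51, 18]
r5 m[φ4→cld] = [9, 12]
r5 m[φ4→snow] = [253137, 247092]
r5 m[φ5→sun] = [5, 1]
r5 m[φ6→sun] = [3, 4]
r5 m[φ7→slip] = [3, 3]
r5 m[fog→φ0] = [15192, 6003]
r5 m[fog→φ1] = [80, 42]
r5 m[ice→φ2] = [1, 1]
r5 m[slip→φ3] = [3, 3]
r5 m[slip→φ7] = [8136, 13059]
r5 m[cld→φ1] = [5049, 2592]
r5 m[cld→φ2] = [35343, 9288]
r5 m[cld→φ3] = [7623, 6192]
r5 m[cld→φ4] = [43197, 9288]
r5 m[sun→φ0] = [15, 4]
r5 m[sun→φ5] = [156, 272]
r5 m[sun→φ6] = [260, 68]
r5 m[snow→φ4] = [1, 1]
r6 m[φ0→fog] = [80, 42]
r6 m[φ0→sun] = [72774, 93969]
r6 m[φ1→fog] = [45576, 18009]
r6 m[φ1→cld] = [682, 370]
r6 m[φ2→ice] = [366336, 133893]
r6 m[φ2→cld] = [11, 12]
r6 m[φ3→slip] = [67176, 99567]
r6 m[φ3→cld] = [51, 18]
r6 m[φ4→cld] = [9, 12]
r6 m[φ4→snow] = [253137, 247092]
r6 m[φ5→sun] = [5, 1]
r6 m[φ6→sun] = [3, 4]
r6 m[φ7→slip] = [3, 3]
r6 m[fog→φ0] = [45576, 18009]
r6 m[fog→φ1] = [80, 42]
r6 m[ice→φ2] = [1, 1]
r6 m[slip→φ3] = [3, 3]
r6 m[slip→φ7] = [67176, 99567]
r6 m[cld→φ1] = [5049, 2592]
r6 m[cld→φ2] = [313038, 79920]
r6 m[cld→φ3] = [67518, 53280]
r6 m[cld→φ4] = [382602, 79920]
r6 m[sun→φ0] = [15, 4]
r6 m[sun→φ5] = [218322, 375876]
r6 m[sun→φ6] = [363870, 93969]
r6 m[snow→φ4] = [1, 1]
r7 m[φ0→fog] = [80, 42]
r7 m[φ0→sun] = [218322, 281907]
r7 m[φ1→fog] = [45576, 18009]
r7 m[φ1→cld] = [682, 370]
r7 m[φ2→ice] = [3223584, 1178874]
r7 m[φ2→cld] = [11, 12]
r7 m[φ3→slip] = [593424, 874062]
r7 m[φ3→cld] = [51, 18]
r7 m[φ4→cld] = [9, 12]
r7 m[φ4→snow] = [2232690, 2169768]
r7 m[φ5→sun] = [5, 1]
r7 m[φ6→sun] = [3, 4]
r7 m[φ7→slip] = [3, 3]
r7 m[fog→φ0] = [45576, 18009]
r7 m[fog→φ1] = [80, 42]
r7 m[ice→φ2] = [1, 1]
r7 m[slip→φ3] = [3, 3]
r7 m[slip→φ7] = [67176, 99567]
r7 m[cld→φ1] = [5049, 2592]
r7 m[cld→φ2] = [313038, 79920]
r7 m[cld→φ3] = [67518, 53280]
r7 m[cld→φ4] = [382602, 79920]
r7 m[sun→φ0] = [15, 4]
r7 m[sun→φ5] = [218322, 375876]
r7 m[sun→φ6] = [363870, 93969]
r7 m[snow→φ4] = [1, 1]
r8 m[φ0→fog] = [80, 42]
r8 m[φ0→sun] = [218322, 281907]
r8 m[φ1→fog] = [45576, 18009]
r8 m[φ1→cld] = [682, 370]
r8 m[φ2→ice] = [3223584, 1178874]
r8 m[φ2→cld] = [11, 12]
r8 m[φ3→slip] = [593424, 874062]
r8 m[φ3→cld] = [51, 18]
r8 m[φ4→cld] = [9, 12]
r8 m[φ4→snow] = [2232690, 2169768]
r8 m[φ5→sun] = [5, 1]
r8 m[φ6→sun] = [3, 4]
r8 m[φ7→slip] = [3, 3]
r8 m[fog→φ0] = [45576, 18009]
r8 m[fog→φ1] = [80, 42]
r8 m[ice→φ2] = [1, 1]
r8 m[slip→φ3] = [3, 3]
r8 m[slip→φ7] = [593424, 874062]
r8 m[cld→φ1] = [5049, 2592]
r8 m[cld→φ2] = [313038, 79920]
r8 m[cld→φ3] = [67518, 53280]
r8 m[cld→φ4] = [382602, 79920]
r8 m[sun→φ0] = [15, 4]
r8 m[sun→φ5] = [654966, 1127628]
r8 m[sun→φ6] = [1091610, 281907]
r8 m[snow→φ4] = [1, 1]
r9 m[φ0→fog] = [80, 42]
r9 m[φ0→sun] = [218322, 281907]
r9 m[φ1→fog] = [45576, 18009]
r9 m[φ1→cld] = [682, 370]
r9 m[φ2→ice] = [3223584, 1178874]
r9 m[φ2→cld] = [11, 12]
r9 m[φ3→slip] = [593424, 874062]
r9 m[φ3→cld] = [51, 18]
r9 m[φ4→cld] = [9, 12]
r9 m[φ4→snow] = [2232690, 2169768]
r9 m[φ5→sun] = [5, 1]
r9 m[φ6→sun] = [3, 4]
r9 m[φ7→slip] = [3, 3]
r9 m[fog→φ0] = [45576, 18009]
r9 m[fog→φ1] = [80, 42]
r9 m[ice→φ2] = [1, 1]
r9 m[slip→φ3] = [3, 3]
r9 m[slip→φ7] = [593424, 874062]
r9 m[cld→φ1] = [5049, 2592]
r9 m[cld→φ2] = [313038, 79920]
r9 m[cld→φ3] = [67518, 53280]
r9 m[cld→φ4] = [382602, 79920]
r9 m[sun→φ0] = [15, 4]
r9 m[sun→φ5] = [654966, 1127628]
r9 m[sun→φ6] = [1091610, 281907]
r9 m[snow→φ4] = [1, 1]
fixed point reached at round 9
b[slip] = ⊗ incoming = [1780272, 2622186]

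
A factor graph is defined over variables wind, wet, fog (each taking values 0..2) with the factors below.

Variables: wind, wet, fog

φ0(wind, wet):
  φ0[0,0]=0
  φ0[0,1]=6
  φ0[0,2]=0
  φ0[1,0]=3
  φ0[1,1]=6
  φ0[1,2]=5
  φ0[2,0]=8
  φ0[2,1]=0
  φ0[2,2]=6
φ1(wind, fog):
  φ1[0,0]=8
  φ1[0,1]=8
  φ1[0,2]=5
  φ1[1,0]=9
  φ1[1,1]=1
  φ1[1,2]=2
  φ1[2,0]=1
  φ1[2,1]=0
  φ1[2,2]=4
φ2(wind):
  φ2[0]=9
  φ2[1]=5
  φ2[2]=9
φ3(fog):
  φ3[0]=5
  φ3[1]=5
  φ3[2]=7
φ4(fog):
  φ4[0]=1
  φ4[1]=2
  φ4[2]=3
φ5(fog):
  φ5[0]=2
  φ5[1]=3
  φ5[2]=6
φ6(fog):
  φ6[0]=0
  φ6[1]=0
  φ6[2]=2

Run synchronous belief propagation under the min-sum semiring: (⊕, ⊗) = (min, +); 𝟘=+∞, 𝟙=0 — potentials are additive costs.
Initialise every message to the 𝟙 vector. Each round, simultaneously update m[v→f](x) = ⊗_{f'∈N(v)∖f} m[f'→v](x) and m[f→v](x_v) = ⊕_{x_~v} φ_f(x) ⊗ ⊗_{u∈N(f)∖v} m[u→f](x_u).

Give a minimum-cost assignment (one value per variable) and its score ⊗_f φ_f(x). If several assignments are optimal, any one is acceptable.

assignment: (wind=2, wet=1, fog=0); score = 18

init: all messages = 𝟙 over 3 values
r1 m[φ0→wind] = [0, 3, 0]
r1 m[φ0→wet] = [0, 0, 0]
r1 m[φ1→wind] = [5, 1, 0]
r1 m[φ1→fog] = [1, 0, 2]
r1 m[φ2→wind] = [9, 5, 9]
r1 m[φ3→fog] = [5, 5, 7]
r1 m[φ4→fog] = [1, 2, 3]
r1 m[φ5→fog] = [2, 3, 6]
r1 m[φ6→fog] = [0, 0, 2]
r1 m[wind→φ0] = [0, 0, 0]
r1 m[wind→φ1] = [0, 0, 0]
r1 m[wind→φ2] = [0, 0, 0]
r1 m[wet→φ0] = [0, 0, 0]
r1 m[fog→φ1] = [0, 0, 0]
r1 m[fog→φ3] = [0, 0, 0]
r1 m[fog→φ4] = [0, 0, 0]
r1 m[fog→φ5] = [0, 0, 0]
r1 m[fog→φ6] = [0, 0, 0]
r2 m[φ0→wind] = [0, 3, 0]
r2 m[φ0→wet] = [0, 0, 0]
r2 m[φ1→wind] = [5, 1, 0]
r2 m[φ1→fog] = [1, 0, 2]
r2 m[φ2→wind] = [9, 5, 9]
r2 m[φ3→fog] = [5, 5, 7]
r2 m[φ4→fog] = [1, 2, 3]
r2 m[φ5→fog] = [2, 3, 6]
r2 m[φ6→fog] = [0, 0, 2]
r2 m[wind→φ0] = [14, 6, 9]
r2 m[wind→φ1] = [9, 8, 9]
r2 m[wind→φ2] = [5, 4, 0]
r2 m[wet→φ0] = [0, 0, 0]
r2 m[fog→φ1] = [8, 10, 18]
r2 m[fog→φ3] = [4, 5, 13]
r2 m[fog→φ4] = [8, 8, 17]
r2 m[fog→φ5] = [7, 7, 14]
r2 m[fog→φ6] = [9, 10, 18]
r3 m[φ0→wind] = [0, 3, 0]
r3 m[φ0→wet] = [9, 9, 11]
r3 m[φ1→wind] = [16, 11, 9]
r3 m[φ1→fog] = [10, 9, 10]
r3 m[φ2→wind] = [9, 5, 9]
r3 m[φ3→fog] = [5, 5, 7]
r3 m[φ4→fog] = [1, 2, 3]
r3 m[φ5→fog] = [2, 3, 6]
r3 m[φ6→fog] = [0, 0, 2]
r3 m[wind→φ0] = [14, 6, 9]
r3 m[wind→φ1] = [9, 8, 9]
r3 m[wind→φ2] = [5, 4, 0]
r3 m[wet→φ0] = [0, 0, 0]
r3 m[fog→φ1] = [8, 10, 18]
r3 m[fog→φ3] = [4, 5, 13]
r3 m[fog→φ4] = [8, 8, 17]
r3 m[fog→φ5] = [7, 7, 14]
r3 m[fog→φ6] = [9, 10, 18]
r4 m[φ0→wind] = [0, 3, 0]
r4 m[φ0→wet] = [9, 9, 11]
r4 m[φ1→wind] = [16, 11, 9]
r4 m[φ1→fog] = [10, 9, 10]
r4 m[φ2→wind] = [9, 5, 9]
r4 m[φ3→fog] = [5, 5, 7]
r4 m[φ4→fog] = [1, 2, 3]
r4 m[φ5→fog] = [2, 3, 6]
r4 m[φ6→fog] = [0, 0, 2]
r4 m[wind→φ0] = [25, 16, 18]
r4 m[wind→φ1] = [9, 8, 9]
r4 m[wind→φ2] = [16, 14, 9]
r4 m[wet→φ0] = [0, 0, 0]
r4 m[fog→φ1] = [8, 10, 18]
r4 m[fog→φ3] = [13, 14, 21]
r4 m[fog→φ4] = [17, 17, 25]
r4 m[fog→φ5] = [16, 16, 22]
r4 m[fog→φ6] = [18, 19, 26]
r5 m[φ0→wind] = [0, 3, 0]
r5 m[φ0→wet] = [19, 18, 21]
r5 m[φ1→wind] = [16, 11, 9]
r5 m[φ1→fog] = [10, 9, 10]
r5 m[φ2→wind] = [9, 5, 9]
r5 m[φ3→fog] = [5, 5, 7]
r5 m[φ4→fog] = [1, 2, 3]
r5 m[φ5→fog] = [2, 3, 6]
r5 m[φ6→fog] = [0, 0, 2]
r5 m[wind→φ0] = [25, 16, 18]
r5 m[wind→φ1] = [9, 8, 9]
r5 m[wind→φ2] = [16, 14, 9]
r5 m[wet→φ0] = [0, 0, 0]
r5 m[fog→φ1] = [8, 10, 18]
r5 m[fog→φ3] = [13, 14, 21]
r5 m[fog→φ4] = [17, 17, 25]
r5 m[fog→φ5] = [16, 16, 22]
r5 m[fog→φ6] = [18, 19, 26]
r6 m[φ0→wind] = [0, 3, 0]
r6 m[φ0→wet] = [19, 18, 21]
r6 m[φ1→wind] = [16, 11, 9]
r6 m[φ1→fog] = [10, 9, 10]
r6 m[φ2→wind] = [9, 5, 9]
r6 m[φ3→fog] = [5, 5, 7]
r6 m[φ4→fog] = [1, 2, 3]
r6 m[φ5→fog] = [2, 3, 6]
r6 m[φ6→fog] = [0, 0, 2]
r6 m[wind→φ0] = [25, 16, 18]
r6 m[wind→φ1] = [9, 8, 9]
r6 m[wind→φ2] = [16, 14, 9]
r6 m[wet→φ0] = [0, 0, 0]
r6 m[fog→φ1] = [8, 10, 18]
r6 m[fog→φ3] = [13, 14, 21]
r6 m[fog→φ4] = [17, 17, 25]
r6 m[fog→φ5] = [16, 16, 22]
r6 m[fog→φ6] = [18, 19, 26]
fixed point reached at round 6
traceback from wind: (wind=2, wet=1, fog=0), score=18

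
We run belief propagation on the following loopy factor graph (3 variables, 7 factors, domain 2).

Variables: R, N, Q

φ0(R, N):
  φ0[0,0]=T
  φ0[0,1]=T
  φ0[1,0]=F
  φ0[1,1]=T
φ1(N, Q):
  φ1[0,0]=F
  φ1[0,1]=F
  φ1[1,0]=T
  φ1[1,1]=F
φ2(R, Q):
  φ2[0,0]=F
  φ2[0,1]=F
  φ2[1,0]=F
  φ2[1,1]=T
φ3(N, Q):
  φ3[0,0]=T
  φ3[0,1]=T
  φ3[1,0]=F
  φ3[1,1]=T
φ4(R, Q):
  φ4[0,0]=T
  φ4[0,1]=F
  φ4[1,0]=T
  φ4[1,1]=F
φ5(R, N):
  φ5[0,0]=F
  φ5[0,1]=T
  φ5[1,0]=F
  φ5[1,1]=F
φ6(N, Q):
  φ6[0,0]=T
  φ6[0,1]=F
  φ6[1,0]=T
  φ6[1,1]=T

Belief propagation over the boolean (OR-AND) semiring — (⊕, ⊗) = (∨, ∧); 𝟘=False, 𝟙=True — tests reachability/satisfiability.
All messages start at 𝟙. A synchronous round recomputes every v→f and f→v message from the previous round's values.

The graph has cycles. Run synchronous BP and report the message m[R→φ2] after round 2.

init: all messages = 𝟙 over 2 values
r1 m[φ0→R] = [T, T]
r1 m[φ0→N] = [T, T]
r1 m[φ1→N] = [F, T]
r1 m[φ1→Q] = [T, F]
r1 m[φ2→R] = [F, T]
r1 m[φ2→Q] = [F, T]
r1 m[φ3→N] = [T, T]
r1 m[φ3→Q] = [T, T]
r1 m[φ4→R] = [T, T]
r1 m[φ4→Q] = [T, F]
r1 m[φ5→R] = [T, F]
r1 m[φ5→N] = [F, T]
r1 m[φ6→N] = [T, T]
r1 m[φ6→Q] = [T, T]
r1 m[R→φ0] = [T, T]
r1 m[R→φ2] = [T, T]
r1 m[R→φ4] = [T, T]
r1 m[R→φ5] = [T, T]
r1 m[N→φ0] = [T, T]
r1 m[N→φ1] = [T, T]
r1 m[N→φ3] = [T, T]
r1 m[N→φ5] = [T, T]
r1 m[N→φ6] = [T, T]
r1 m[Q→φ1] = [T, T]
r1 m[Q→φ2] = [T, T]
r1 m[Q→φ3] = [T, T]
r1 m[Q→φ4] = [T, T]
r1 m[Q→φ6] = [T, T]
r2 m[φ0→R] = [T, T]
r2 m[φ0→N] = [T, T]
r2 m[φ1→N] = [F, T]
r2 m[φ1→Q] = [T, F]
r2 m[φ2→R] = [F, T]
r2 m[φ2→Q] = [F, T]
r2 m[φ3→N] = [T, T]
r2 m[φ3→Q] = [T, T]
r2 m[φ4→R] = [T, T]
r2 m[φ4→Q] = [T, F]
r2 m[φ5→R] = [T, F]
r2 m[φ5→N] = [F, T]
r2 m[φ6→N] = [T, T]
r2 m[φ6→Q] = [T, T]
r2 m[R→φ0] = [F, F]
r2 m[R→φ2] = [T, F]
r2 m[R→φ4] = [F, F]
r2 m[R→φ5] = [F, T]
r2 m[N→φ0] = [F, T]
r2 m[N→φ1] = [F, T]
r2 m[N→φ3] = [F, T]
r2 m[N→φ5] = [F, T]
r2 m[N→φ6] = [F, T]
r2 m[Q→φ1] = [F, F]
r2 m[Q→φ2] = [T, F]
r2 m[Q→φ3] = [F, F]
r2 m[Q→φ4] = [F, F]
r2 m[Q→φ6] = [F, F]

message @ round 2 = [T, F]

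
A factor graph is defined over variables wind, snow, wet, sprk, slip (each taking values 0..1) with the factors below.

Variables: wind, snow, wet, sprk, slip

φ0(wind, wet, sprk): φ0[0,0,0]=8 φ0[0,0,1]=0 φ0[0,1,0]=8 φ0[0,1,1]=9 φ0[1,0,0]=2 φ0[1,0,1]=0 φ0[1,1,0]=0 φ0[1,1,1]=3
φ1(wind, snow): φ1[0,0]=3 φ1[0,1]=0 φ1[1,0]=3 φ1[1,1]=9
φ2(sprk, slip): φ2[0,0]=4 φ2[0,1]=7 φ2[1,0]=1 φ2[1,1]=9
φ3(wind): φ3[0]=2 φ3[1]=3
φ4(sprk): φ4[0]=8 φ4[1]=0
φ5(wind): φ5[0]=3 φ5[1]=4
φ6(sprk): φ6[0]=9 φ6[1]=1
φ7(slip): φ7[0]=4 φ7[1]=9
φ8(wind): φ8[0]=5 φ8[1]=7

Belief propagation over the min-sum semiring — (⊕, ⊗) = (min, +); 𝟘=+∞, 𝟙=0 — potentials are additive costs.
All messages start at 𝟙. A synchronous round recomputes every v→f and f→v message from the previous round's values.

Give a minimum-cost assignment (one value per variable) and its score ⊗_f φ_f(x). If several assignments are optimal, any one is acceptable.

assignment: (wind=0, snow=1, wet=0, sprk=1, slip=0); score = 16

init: all messages = 𝟙 over 2 values
r1 m[φ0→wind] = [0, 0]
r1 m[φ0→wet] = [0, 0]
r1 m[φ0→sprk] = [0, 0]
r1 m[φ1→wind] = [0, 3]
r1 m[φ1→snow] = [3, 0]
r1 m[φ2→sprk] = [4, 1]
r1 m[φ2→slip] = [1, 7]
r1 m[φ3→wind] = [2, 3]
r1 m[φ4→sprk] = [8, 0]
r1 m[φ5→wind] = [3, 4]
r1 m[φ6→sprk] = [9, 1]
r1 m[φ7→slip] = [4, 9]
r1 m[φ8→wind] = [5, 7]
r1 m[wind→φ0] = [0, 0]
r1 m[wind→φ1] = [0, 0]
r1 m[wind→φ3] = [0, 0]
r1 m[wind→φ5] = [0, 0]
r1 m[wind→φ8] = [0, 0]
r1 m[snow→φ1] = [0, 0]
r1 m[wet→φ0] = [0, 0]
r1 m[sprk→φ0] = [0, 0]
r1 m[sprk→φ2] = [0, 0]
r1 m[sprk→φ4] = [0, 0]
r1 m[sprk→φ6] = [0, 0]
r1 m[slip→φ2] = [0, 0]
r1 m[slip→φ7] = [0, 0]
r2 m[φ0→wind] = [0, 0]
r2 m[φ0→wet] = [0, 0]
r2 m[φ0→sprk] = [0, 0]
r2 m[φ1→wind] = [0, 3]
r2 m[φ1→snow] = [3, 0]
r2 m[φ2→sprk] = [4, 1]
r2 m[φ2→slip] = [1, 7]
r2 m[φ3→wind] = [2, 3]
r2 m[φ4→sprk] = [8, 0]
r2 m[φ5→wind] = [3, 4]
r2 m[φ6→sprk] = [9, 1]
r2 m[φ7→slip] = [4, 9]
r2 m[φ8→wind] = [5, 7]
r2 m[wind→φ0] = [10, 17]
r2 m[wind→φ1] = [10, 14]
r2 m[wind→φ3] = [8, 14]
r2 m[wind→φ5] = [7, 13]
r2 m[wind→φ8] = [5, 10]
r2 m[snow→φ1] = [0, 0]
r2 m[wet→φ0] = [0, 0]
r2 m[sprk→φ0] = [21, 2]
r2 m[sprk→φ2] = [17, 1]
r2 m[sprk→φ4] = [13, 2]
r2 m[sprk→φ6] = [12, 1]
r2 m[slip→φ2] = [4, 9]
r2 m[slip→φ7] = [1, 7]
r3 m[φ0→wind] = [2, 2]
r3 m[φ0→wet] = [12, 21]
r3 m[φ0→sprk] = [17, 10]
r3 m[φ1→wind] = [0, 3]
r3 m[φ1→snow] = [13, 10]
r3 m[φ2→sprk] = [8, 5]
r3 m[φ2→slip] = [2, 10]
r3 m[φ3→wind] = [2, 3]
r3 m[φ4→sprk] = [8, 0]
r3 m[φ5→wind] = [3, 4]
r3 m[φ6→sprk] = [9, 1]
r3 m[φ7→slip] = [4, 9]
r3 m[φ8→wind] = [5, 7]
r3 m[wind→φ0] = [10, 17]
r3 m[wind→φ1] = [10, 14]
r3 m[wind→φ3] = [8, 14]
r3 m[wind→φ5] = [7, 13]
r3 m[wind→φ8] = [5, 10]
r3 m[snow→φ1] = [0, 0]
r3 m[wet→φ0] = [0, 0]
r3 m[sprk→φ0] = [21, 2]
r3 m[sprk→φ2] = [17, 1]
r3 m[sprk→φ4] = [13, 2]
r3 m[sprk→φ6] = [12, 1]
r3 m[slip→φ2] = [4, 9]
r3 m[slip→φ7] = [1, 7]
r4 m[φ0→wind] = [2, 2]
r4 m[φ0→wet] = [12, 21]
r4 m[φ0→sprk] = [17, 10]
r4 m[φ1→wind] = [0, 3]
r4 m[φ1→snow] = [13, 10]
r4 m[φ2→sprk] = [8, 5]
r4 m[φ2→slip] = [2, 10]
r4 m[φ3→wind] = [2, 3]
r4 m[φ4→sprk] = [8, 0]
r4 m[φ5→wind] = [3, 4]
r4 m[φ6→sprk] = [9, 1]
r4 m[φ7→slip] = [4, 9]
r4 m[φ8→wind] = [5, 7]
r4 m[wind→φ0] = [10, 17]
r4 m[wind→φ1] = [12, 16]
r4 m[wind→φ3] = [10, 16]
r4 m[wind→φ5] = [9, 15]
r4 m[wind→φ8] = [7, 12]
r4 m[snow→φ1] = [0, 0]
r4 m[wet→φ0] = [0, 0]
r4 m[sprk→φ0] = [25, 6]
r4 m[sprk→φ2] = [34, 11]
r4 m[sprk→φ4] = [34, 16]
r4 m[sprk→φ6] = [33, 15]
r4 m[slip→φ2] = [4, 9]
r4 m[slip→φ7] = [2, 10]
r5 m[φ0→wind] = [6, 6]
r5 m[φ0→wet] = [16, 25]
r5 m[φ0→sprk] = [17, 10]
r5 m[φ1→wind] = [0, 3]
r5 m[φ1→snow] = [15, 12]
r5 m[φ2→sprk] = [8, 5]
r5 m[φ2→slip] = [12, 20]
r5 m[φ3→wind] = [2, 3]
r5 m[φ4→sprk] = [8, 0]
r5 m[φ5→wind] = [3, 4]
r5 m[φ6→sprk] = [9, 1]
r5 m[φ7→slip] = [4, 9]
r5 m[φ8→wind] = [5, 7]
r5 m[wind→φ0] = [10, 17]
r5 m[wind→φ1] = [12, 16]
r5 m[wind→φ3] = [10, 16]
r5 m[wind→φ5] = [9, 15]
r5 m[wind→φ8] = [7, 12]
r5 m[snow→φ1] = [0, 0]
r5 m[wet→φ0] = [0, 0]
r5 m[sprk→φ0] = [25, 6]
r5 m[sprk→φ2] = [34, 11]
r5 m[sprk→φ4] = [34, 16]
r5 m[sprk→φ6] = [33, 15]
r5 m[slip→φ2] = [4, 9]
r5 m[slip→φ7] = [2, 10]
r6 m[φ0→wind] = [6, 6]
r6 m[φ0→wet] = [16, 25]
r6 m[φ0→sprk] = [17, 10]
r6 m[φ1→wind] = [0, 3]
r6 m[φ1→snow] = [15, 12]
r6 m[φ2→sprk] = [8, 5]
r6 m[φ2→slip] = [12, 20]
r6 m[φ3→wind] = [2, 3]
r6 m[φ4→sprk] = [8, 0]
r6 m[φ5→wind] = [3, 4]
r6 m[φ6→sprk] = [9, 1]
r6 m[φ7→slip] = [4, 9]
r6 m[φ8→wind] = [5, 7]
r6 m[wind→φ0] = [10, 17]
r6 m[wind→φ1] = [16, 20]
r6 m[wind→φ3] = [14, 20]
r6 m[wind→φ5] = [13, 19]
r6 m[wind→φ8] = [11, 16]
r6 m[snow→φ1] = [0, 0]
r6 m[wet→φ0] = [0, 0]
r6 m[sprk→φ0] = [25, 6]
r6 m[sprk→φ2] = [34, 11]
r6 m[sprk→φ4] = [34, 16]
r6 m[sprk→φ6] = [33, 15]
r6 m[slip→φ2] = [4, 9]
r6 m[slip→φ7] = [12, 20]
r7 m[φ0→wind] = [6, 6]
r7 m[φ0→wet] = [16, 25]
r7 m[φ0→sprk] = [17, 10]
r7 m[φ1→wind] = [0, 3]
r7 m[φ1→snow] = [19, 16]
r7 m[φ2→sprk] = [8, 5]
r7 m[φ2→slip] = [12, 20]
r7 m[φ3→wind] = [2, 3]
r7 m[φ4→sprk] = [8, 0]
r7 m[φ5→wind] = [3, 4]
r7 m[φ6→sprk] = [9, 1]
r7 m[φ7→slip] = [4, 9]
r7 m[φ8→wind] = [5, 7]
r7 m[wind→φ0] = [10, 17]
r7 m[wind→φ1] = [16, 20]
r7 m[wind→φ3] = [14, 20]
r7 m[wind→φ5] = [13, 19]
r7 m[wind→φ8] = [11, 16]
r7 m[snow→φ1] = [0, 0]
r7 m[wet→φ0] = [0, 0]
r7 m[sprk→φ0] = [25, 6]
r7 m[sprk→φ2] = [34, 11]
r7 m[sprk→φ4] = [34, 16]
r7 m[sprk→φ6] = [33, 15]
r7 m[slip→φ2] = [4, 9]
r7 m[slip→φ7] = [12, 20]
r8 m[φ0→wind] = [6, 6]
r8 m[φ0→wet] = [16, 25]
r8 m[φ0→sprk] = [17, 10]
r8 m[φ1→wind] = [0, 3]
r8 m[φ1→snow] = [19, 16]
r8 m[φ2→sprk] = [8, 5]
r8 m[φ2→slip] = [12, 20]
r8 m[φ3→wind] = [2, 3]
r8 m[φ4→sprk] = [8, 0]
r8 m[φ5→wind] = [3, 4]
r8 m[φ6→sprk] = [9, 1]
r8 m[φ7→slip] = [4, 9]
r8 m[φ8→wind] = [5, 7]
r8 m[wind→φ0] = [10, 17]
r8 m[wind→φ1] = [16, 20]
r8 m[wind→φ3] = [14, 20]
r8 m[wind→φ5] = [13, 19]
r8 m[wind→φ8] = [11, 16]
r8 m[snow→φ1] = [0, 0]
r8 m[wet→φ0] = [0, 0]
r8 m[sprk→φ0] = [25, 6]
r8 m[sprk→φ2] = [34, 11]
r8 m[sprk→φ4] = [34, 16]
r8 m[sprk→φ6] = [33, 15]
r8 m[slip→φ2] = [4, 9]
r8 m[slip→φ7] = [12, 20]
fixed point reached at round 8
traceback from wind: (wind=0, snow=1, wet=0, sprk=1, slip=0), score=16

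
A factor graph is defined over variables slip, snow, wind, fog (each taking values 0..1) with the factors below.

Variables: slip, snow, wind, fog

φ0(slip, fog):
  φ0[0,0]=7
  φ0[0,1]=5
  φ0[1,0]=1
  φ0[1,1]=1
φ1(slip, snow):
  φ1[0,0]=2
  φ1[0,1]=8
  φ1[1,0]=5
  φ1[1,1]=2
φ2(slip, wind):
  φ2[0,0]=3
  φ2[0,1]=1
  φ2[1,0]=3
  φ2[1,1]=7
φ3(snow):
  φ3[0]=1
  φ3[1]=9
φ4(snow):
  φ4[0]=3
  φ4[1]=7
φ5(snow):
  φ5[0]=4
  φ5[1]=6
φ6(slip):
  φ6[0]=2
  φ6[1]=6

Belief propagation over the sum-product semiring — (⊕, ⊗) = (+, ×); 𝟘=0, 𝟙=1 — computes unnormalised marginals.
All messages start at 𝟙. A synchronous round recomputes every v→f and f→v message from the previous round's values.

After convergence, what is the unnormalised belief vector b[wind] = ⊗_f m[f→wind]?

b[wind] = [248832, 141696]

init: all messages = 𝟙 over 2 values
r1 m[φ0→slip] = [12, 2]
r1 m[φ0→fog] = [8, 6]
r1 m[φ1→slip] = [10, 7]
r1 m[φ1→snow] = [7, 10]
r1 m[φ2→slip] = [4, 10]
r1 m[φ2→wind] = [6, 8]
r1 m[φ3→snow] = [1, 9]
r1 m[φ4→snow] = [3, 7]
r1 m[φ5→snow] = [4, 6]
r1 m[φ6→slip] = [2, 6]
r1 m[slip→φ0] = [1, 1]
r1 m[slip→φ1] = [1, 1]
r1 m[slip→φ2] = [1, 1]
r1 m[slip→φ6] = [1, 1]
r1 m[snow→φ1] = [1, 1]
r1 m[snow→φ3] = [1, 1]
r1 m[snow→φ4] = [1, 1]
r1 m[snow→φ5] = [1, 1]
r1 m[wind→φ2] = [1, 1]
r1 m[fog→φ0] = [1, 1]
r2 m[φ0→slip] = [12, 2]
r2 m[φ0→fog] = [8, 6]
r2 m[φ1→slip] = [10, 7]
r2 m[φ1→snow] = [7, 10]
r2 m[φ2→slip] = [4, 10]
r2 m[φ2→wind] = [6, 8]
r2 m[φ3→snow] = [1, 9]
r2 m[φ4→snow] = [3, 7]
r2 m[φ5→snow] = [4, 6]
r2 m[φ6→slip] = [2, 6]
r2 m[slip→φ0] = [80, 420]
r2 m[slip→φ1] = [96, 120]
r2 m[slip→φ2] = [240, 84]
r2 m[slip→φ6] = [480, 140]
r2 m[snow→φ1] = [12, 378]
r2 m[snow→φ3] = [84, 420]
r2 m[snow→φ4] = [28, 540]
r2 m[snow→φ5] = [21, 630]
r2 m[wind→φ2] = [1, 1]
r2 m[fog→φ0] = [1, 1]
r3 m[φ0→slip] = [12, 2]
r3 m[φ0→fog] = [980, 820]
r3 m[φ1→slip] = [3048, 816]
r3 m[φ1→snow] = [792, 1008]
r3 m[φ2→slip] = [4, 10]
r3 m[φ2→wind] = [972, 828]
r3 m[φ3→snow] = [1, 9]
r3 m[φ4→snow] = [3, 7]
r3 m[φ5→snow] = [4, 6]
r3 m[φ6→slip] = [2, 6]
r3 m[slip→φ0] = [80, 420]
r3 m[slip→φ1] = [96, 120]
r3 m[slip→φ2] = [240, 84]
r3 m[slip→φ6] = [480, 140]
r3 m[snow→φ1] = [12, 378]
r3 m[snow→φ3] = [84, 420]
r3 m[snow→φ4] = [28, 540]
r3 m[snow→φ5] = [21, 630]
r3 m[wind→φ2] = [1, 1]
r3 m[fog→φ0] = [1, 1]
r4 m[φ0→slip] = [12, 2]
r4 m[φ0→fog] = [980, 820]
r4 m[φ1→slip] = [3048, 816]
r4 m[φ1→snow] = [792, 1008]
r4 m[φ2→slip] = [4, 10]
r4 m[φ2→wind] = [972, 828]
r4 m[φ3→snow] = [1, 9]
r4 m[φ4→snow] = [3, 7]
r4 m[φ5→snow] = [4, 6]
r4 m[φ6→slip] = [2, 6]
r4 m[slip→φ0] = [24384, 48960]
r4 m[slip→φ1] = [96, 120]
r4 m[slip→φ2] = [73152, 9792]
r4 m[slip→φ6] = [146304, 16320]
r4 m[snow→φ1] = [12, 378]
r4 m[snow→φ3] = [9504, 42336]
r4 m[snow→φ4] = [3168, 54432]
r4 m[snow→φ5] = [2376, 63504]
r4 m[wind→φ2] = [1, 1]
r4 m[fog→φ0] = [1, 1]
r5 m[φ0→slip] = [12, 2]
r5 m[φ0→fog] = [219648, 170880]
r5 m[φ1→slip] = [3048, 816]
r5 m[φ1→snow] = [792, 1008]
r5 m[φ2→slip] = [4, 10]
r5 m[φ2→wind] = [248832, 141696]
r5 m[φ3→snow] = [1, 9]
r5 m[φ4→snow] = [3, 7]
r5 m[φ5→snow] = [4, 6]
r5 m[φ6→slip] = [2, 6]
r5 m[slip→φ0] = [24384, 48960]
r5 m[slip→φ1] = [96, 120]
r5 m[slip→φ2] = [73152, 9792]
r5 m[slip→φ6] = [146304, 16320]
r5 m[snow→φ1] = [12, 378]
r5 m[snow→φ3] = [9504, 42336]
r5 m[snow→φ4] = [3168, 54432]
r5 m[snow→φ5] = [2376, 63504]
r5 m[wind→φ2] = [1, 1]
r5 m[fog→φ0] = [1, 1]
r6 m[φ0→slip] = [12, 2]
r6 m[φ0→fog] = [219648, 170880]
r6 m[φ1→slip] = [3048, 816]
r6 m[φ1→snow] = [792, 1008]
r6 m[φ2→slip] = [4, 10]
r6 m[φ2→wind] = [248832, 141696]
r6 m[φ3→snow] = [1, 9]
r6 m[φ4→snow] = [3, 7]
r6 m[φ5→snow] = [4, 6]
r6 m[φ6→slip] = [2, 6]
r6 m[slip→φ0] = [24384, 48960]
r6 m[slip→φ1] = [96, 120]
r6 m[slip→φ2] = [73152, 9792]
r6 m[slip→φ6] = [146304, 16320]
r6 m[snow→φ1] = [12, 378]
r6 m[snow→φ3] = [9504, 42336]
r6 m[snow→φ4] = [3168, 54432]
r6 m[snow→φ5] = [2376, 63504]
r6 m[wind→φ2] = [1, 1]
r6 m[fog→φ0] = [1, 1]
fixed point reached at round 6
b[wind] = ⊗ incoming = [248832, 141696]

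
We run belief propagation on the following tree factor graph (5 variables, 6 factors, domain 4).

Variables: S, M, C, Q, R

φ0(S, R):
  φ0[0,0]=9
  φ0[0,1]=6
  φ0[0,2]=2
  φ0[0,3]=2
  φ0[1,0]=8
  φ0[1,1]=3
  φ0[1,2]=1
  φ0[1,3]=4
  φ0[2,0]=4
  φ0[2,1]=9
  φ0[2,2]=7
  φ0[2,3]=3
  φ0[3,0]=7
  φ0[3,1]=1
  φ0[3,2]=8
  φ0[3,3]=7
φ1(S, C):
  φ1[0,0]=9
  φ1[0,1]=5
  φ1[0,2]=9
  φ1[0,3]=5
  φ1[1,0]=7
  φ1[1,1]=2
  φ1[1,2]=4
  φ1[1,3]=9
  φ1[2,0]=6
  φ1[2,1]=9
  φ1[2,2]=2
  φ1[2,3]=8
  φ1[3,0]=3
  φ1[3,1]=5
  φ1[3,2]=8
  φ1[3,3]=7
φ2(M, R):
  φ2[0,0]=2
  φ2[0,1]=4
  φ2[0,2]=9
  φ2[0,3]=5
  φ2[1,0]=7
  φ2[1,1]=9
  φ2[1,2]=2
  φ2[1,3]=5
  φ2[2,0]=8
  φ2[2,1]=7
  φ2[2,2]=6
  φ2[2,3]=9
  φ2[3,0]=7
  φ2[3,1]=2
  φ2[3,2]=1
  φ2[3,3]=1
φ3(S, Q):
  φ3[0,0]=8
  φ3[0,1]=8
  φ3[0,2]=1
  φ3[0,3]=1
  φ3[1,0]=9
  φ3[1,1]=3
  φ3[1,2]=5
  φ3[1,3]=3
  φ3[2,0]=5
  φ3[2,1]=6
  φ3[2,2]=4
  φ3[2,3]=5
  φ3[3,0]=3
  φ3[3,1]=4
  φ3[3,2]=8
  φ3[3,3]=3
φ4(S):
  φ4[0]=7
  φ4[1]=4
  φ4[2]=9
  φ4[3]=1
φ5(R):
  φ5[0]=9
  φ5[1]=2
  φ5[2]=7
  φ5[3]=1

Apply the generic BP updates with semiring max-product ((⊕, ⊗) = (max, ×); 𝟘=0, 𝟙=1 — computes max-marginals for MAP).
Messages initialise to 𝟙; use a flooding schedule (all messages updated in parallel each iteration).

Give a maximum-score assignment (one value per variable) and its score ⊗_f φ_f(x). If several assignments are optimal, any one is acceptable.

init: all messages = 𝟙 over 4 values
r1 m[φ0→S] = [9, 8, 9, 8]
r1 m[φ0→R] = [9, 9, 8, 7]
r1 m[φ1→S] = [9, 9, 9, 8]
r1 m[φ1→C] = [9, 9, 9, 9]
r1 m[φ2→M] = [9, 9, 9, 7]
r1 m[φ2→R] = [8, 9, 9, 9]
r1 m[φ3→S] = [8, 9, 6, 8]
r1 m[φ3→Q] = [9, 8, 8, 5]
r1 m[φ4→S] = [7, 4, 9, 1]
r1 m[φ5→R] = [9, 2, 7, 1]
r1 m[S→φ0] = [1, 1, 1, 1]
r1 m[S→φ1] = [1, 1, 1, 1]
r1 m[S→φ3] = [1, 1, 1, 1]
r1 m[S→φ4] = [1, 1, 1, 1]
r1 m[M→φ2] = [1, 1, 1, 1]
r1 m[C→φ1] = [1, 1, 1, 1]
r1 m[Q→φ3] = [1, 1, 1, 1]
r1 m[R→φ0] = [1, 1, 1, 1]
r1 m[R→φ2] = [1, 1, 1, 1]
r1 m[R→φ5] = [1, 1, 1, 1]
r2 m[φ0→S] = [9, 8, 9, 8]
r2 m[φ0→R] = [9, 9, 8, 7]
r2 m[φ1→S] = [9, 9, 9, 8]
r2 m[φ1→C] = [9, 9, 9, 9]
r2 m[φ2→M] = [9, 9, 9, 7]
r2 m[φ2→R] = [8, 9, 9, 9]
r2 m[φ3→S] = [8, 9, 6, 8]
r2 m[φ3→Q] = [9, 8, 8, 5]
r2 m[φ4→S] = [7, 4, 9, 1]
r2 m[φ5→R] = [9, 2, 7, 1]
r2 m[S→φ0] = [504, 324, 486, 64]
r2 m[S→φ1] = [504, 288, 486, 64]
r2 m[S→φ3] = [567, 288, 729, 64]
r2 m[S→φ4] = [648, 648, 486, 512]
r2 m[M→φ2] = [1, 1, 1, 1]
r2 m[C→φ1] = [1, 1, 1, 1]
r2 m[Q→φ3] = [1, 1, 1, 1]
r2 m[R→φ0] = [72, 18, 63, 9]
r2 m[R→φ2] = [81, 18, 56, 7]
r2 m[R→φ5] = [72, 81, 72, 63]
r3 m[φ0→S] = [648, 576, 441, 504]
r3 m[φ0→R] = [4536, 4374, 3402, 1458]
r3 m[φ1→S] = [9, 9, 9, 8]
r3 m[φ1→C] = [4536, 4374, 4536, 3888]
r3 m[φ2→M] = [504, 567, 648, 567]
r3 m[φ2→R] = [8, 9, 9, 9]
r3 m[φ3→S] = [8, 9, 6, 8]
r3 m[φ3→Q] = [4536, 4536, 2916, 3645]
r3 m[φ4→S] = [7, 4, 9, 1]
r3 m[φ5→R] = [9, 2, 7, 1]
r3 m[S→φ0] = [504, 324, 486, 64]
r3 m[S→φ1] = [504, 288, 486, 64]
r3 m[S→φ3] = [567, 288, 729, 64]
r3 m[S→φ4] = [648, 648, 486, 512]
r3 m[M→φ2] = [1, 1, 1, 1]
r3 m[C→φ1] = [1, 1, 1, 1]
r3 m[Q→φ3] = [1, 1, 1, 1]
r3 m[R→φ0] = [72, 18, 63, 9]
r3 m[R→φ2] = [81, 18, 56, 7]
r3 m[R→φ5] = [72, 81, 72, 63]
r4 m[φ0→S] = [648, 576, 441, 504]
r4 m[φ0→R] = [4536, 4374, 3402, 1458]
r4 m[φ1→S] = [9, 9, 9, 8]
r4 m[φ1→C] = [4536, 4374, 4536, 3888]
r4 m[φ2→M] = [504, 567, 648, 567]
r4 m[φ2→R] = [8, 9, 9, 9]
r4 m[φ3→S] = [8, 9, 6, 8]
r4 m[φ3→Q] = [4536, 4536, 2916, 3645]
r4 m[φ4→S] = [7, 4, 9, 1]
r4 m[φ5→R] = [9, 2, 7, 1]
r4 m[S→φ0] = [504, 324, 486, 64]
r4 m[S→φ1] = [36288, 20736, 23814, 4032]
r4 m[S→φ3] = [40824, 20736, 35721, 4032]
r4 m[S→φ4] = [46656, 46656, 23814, 32256]
r4 m[M→φ2] = [1, 1, 1, 1]
r4 m[C→φ1] = [1, 1, 1, 1]
r4 m[Q→φ3] = [1, 1, 1, 1]
r4 m[R→φ0] = [72, 18, 63, 9]
r4 m[R→φ2] = [40824, 8748, 23814, 1458]
r4 m[R→φ5] = [36288, 39366, 30618, 13122]
r5 m[φ0→S] = [648, 576, 441, 504]
r5 m[φ0→R] = [4536, 4374, 3402, 1458]
r5 m[φ1→S] = [9, 9, 9, 8]
r5 m[φ1→C] = [326592, 214326, 326592, 190512]
r5 m[φ2→M] = [214326, 285768, 326592, 285768]
r5 m[φ2→R] = [8, 9, 9, 9]
r5 m[φ3→S] = [8, 9, 6, 8]
r5 m[φ3→Q] = [326592, 326592, 142884, 178605]
r5 m[φ4→S] = [7, 4, 9, 1]
r5 m[φ5→R] = [9, 2, 7, 1]
r5 m[S→φ0] = [504, 324, 486, 64]
r5 m[S→φ1] = [36288, 20736, 23814, 4032]
r5 m[S→φ3] = [40824, 20736, 35721, 4032]
r5 m[S→φ4] = [46656, 46656, 23814, 32256]
r5 m[M→φ2] = [1, 1, 1, 1]
r5 m[C→φ1] = [1, 1, 1, 1]
r5 m[Q→φ3] = [1, 1, 1, 1]
r5 m[R→φ0] = [72, 18, 63, 9]
r5 m[R→φ2] = [40824, 8748, 23814, 1458]
r5 m[R→φ5] = [36288, 39366, 30618, 13122]
r6 m[φ0→S] = [648, 576, 441, 504]
r6 m[φ0→R] = [4536, 4374, 3402, 1458]
r6 m[φ1→S] = [9, 9, 9, 8]
r6 m[φ1→C] = [326592, 214326, 326592, 190512]
r6 m[φ2→M] = [214326, 285768, 326592, 285768]
r6 m[φ2→R] = [8, 9, 9, 9]
r6 m[φ3→S] = [8, 9, 6, 8]
r6 m[φ3→Q] = [326592, 326592, 142884, 178605]
r6 m[φ4→S] = [7, 4, 9, 1]
r6 m[φ5→R] = [9, 2, 7, 1]
r6 m[S→φ0] = [504, 324, 486, 64]
r6 m[S→φ1] = [36288, 20736, 23814, 4032]
r6 m[S→φ3] = [40824, 20736, 35721, 4032]
r6 m[S→φ4] = [46656, 46656, 23814, 32256]
r6 m[M→φ2] = [1, 1, 1, 1]
r6 m[C→φ1] = [1, 1, 1, 1]
r6 m[Q→φ3] = [1, 1, 1, 1]
r6 m[R→φ0] = [72, 18, 63, 9]
r6 m[R→φ2] = [40824, 8748, 23814, 1458]
r6 m[R→φ5] = [36288, 39366, 30618, 13122]
fixed point reached at round 6
traceback from S: (S=0, M=2, C=0, Q=0, R=0), score=326592

assignment: (S=0, M=2, C=0, Q=0, R=0); score = 326592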